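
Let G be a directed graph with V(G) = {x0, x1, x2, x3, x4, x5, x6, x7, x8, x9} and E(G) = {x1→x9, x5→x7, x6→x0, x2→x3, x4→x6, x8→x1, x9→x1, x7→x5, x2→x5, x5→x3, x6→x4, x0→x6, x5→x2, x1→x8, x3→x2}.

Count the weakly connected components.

From x0: component {x0, x4, x6}.
From x1: component {x1, x8, x9}.
From x2: component {x2, x3, x5, x7}.
That's 3 components.

3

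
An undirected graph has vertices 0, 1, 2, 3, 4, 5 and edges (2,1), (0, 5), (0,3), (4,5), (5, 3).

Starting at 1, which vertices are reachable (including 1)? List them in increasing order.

1, 2

Start at 1.
Its neighbours: 2.
Nothing further is reachable.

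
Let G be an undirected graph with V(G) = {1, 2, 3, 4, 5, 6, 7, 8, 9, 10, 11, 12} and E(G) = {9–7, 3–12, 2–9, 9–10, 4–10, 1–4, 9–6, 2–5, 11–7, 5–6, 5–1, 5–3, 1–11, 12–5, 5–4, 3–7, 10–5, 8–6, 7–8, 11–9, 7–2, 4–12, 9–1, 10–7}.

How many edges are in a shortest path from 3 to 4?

2

Distance 0: 3.
Distance 1: 5, 7, 12.
Distance 2: 1, 2, 4, 6, 8, 9, 10, 11 — contains 4.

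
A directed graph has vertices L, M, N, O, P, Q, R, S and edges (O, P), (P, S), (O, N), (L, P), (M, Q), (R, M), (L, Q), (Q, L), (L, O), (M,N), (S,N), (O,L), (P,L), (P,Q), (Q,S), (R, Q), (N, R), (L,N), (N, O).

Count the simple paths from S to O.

3

S→N→O
S→N→R→M→Q→L→O
S→N→R→Q→L→O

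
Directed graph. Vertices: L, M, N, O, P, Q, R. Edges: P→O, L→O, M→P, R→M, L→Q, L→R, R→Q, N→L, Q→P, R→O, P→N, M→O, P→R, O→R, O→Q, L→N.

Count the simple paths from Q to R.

4

Q→P→N→L→O→R
Q→P→N→L→R
Q→P→O→R
Q→P→R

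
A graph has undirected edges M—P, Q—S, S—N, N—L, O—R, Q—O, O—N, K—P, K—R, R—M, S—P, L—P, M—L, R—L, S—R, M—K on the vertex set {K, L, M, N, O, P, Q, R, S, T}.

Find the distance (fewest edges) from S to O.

Distance 0: S.
Distance 1: N, P, Q, R.
Distance 2: K, L, M, O — contains O.

2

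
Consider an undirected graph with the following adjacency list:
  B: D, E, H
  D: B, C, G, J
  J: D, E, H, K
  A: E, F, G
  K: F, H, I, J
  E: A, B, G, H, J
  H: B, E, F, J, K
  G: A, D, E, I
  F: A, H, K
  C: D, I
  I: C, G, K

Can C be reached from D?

Yes

Explore from D.
Distance 1: reach B, C, G, J.
Found C.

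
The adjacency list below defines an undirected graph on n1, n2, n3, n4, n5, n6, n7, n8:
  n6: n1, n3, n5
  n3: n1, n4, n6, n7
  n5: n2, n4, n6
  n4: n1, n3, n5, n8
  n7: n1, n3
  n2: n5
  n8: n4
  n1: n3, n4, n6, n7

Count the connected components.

From n1: component {n1, n2, n3, n4, n5, n6, n7, n8}.
That's 1 component.

1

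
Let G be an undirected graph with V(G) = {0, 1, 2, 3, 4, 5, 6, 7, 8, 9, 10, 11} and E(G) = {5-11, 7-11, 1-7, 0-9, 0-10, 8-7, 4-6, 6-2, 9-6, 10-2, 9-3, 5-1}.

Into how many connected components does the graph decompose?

From 0: component {0, 2, 3, 4, 6, 9, 10}.
From 1: component {1, 5, 7, 8, 11}.
That's 2 components.

2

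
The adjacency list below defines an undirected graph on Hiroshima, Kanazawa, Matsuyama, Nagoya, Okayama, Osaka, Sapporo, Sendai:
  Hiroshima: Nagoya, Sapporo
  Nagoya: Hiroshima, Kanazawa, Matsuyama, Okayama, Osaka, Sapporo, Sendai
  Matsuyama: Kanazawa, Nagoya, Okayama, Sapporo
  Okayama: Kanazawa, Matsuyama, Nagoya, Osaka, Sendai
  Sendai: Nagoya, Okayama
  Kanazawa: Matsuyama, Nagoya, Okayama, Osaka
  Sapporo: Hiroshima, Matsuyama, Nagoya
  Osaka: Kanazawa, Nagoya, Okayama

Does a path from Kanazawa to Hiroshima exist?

Yes

Explore from Kanazawa.
Distance 1: reach Matsuyama, Nagoya, Okayama, Osaka.
Distance 2: reach Hiroshima, Sapporo, Sendai.
Found Hiroshima.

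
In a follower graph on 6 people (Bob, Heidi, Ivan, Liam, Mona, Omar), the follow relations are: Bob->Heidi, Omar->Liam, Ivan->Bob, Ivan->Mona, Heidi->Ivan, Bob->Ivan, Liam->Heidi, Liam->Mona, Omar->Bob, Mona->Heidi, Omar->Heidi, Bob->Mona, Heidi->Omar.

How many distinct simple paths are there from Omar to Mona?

8

Omar→Bob→Heidi→Ivan→Mona
Omar→Bob→Ivan→Mona
Omar→Bob→Mona
Omar→Heidi→Ivan→Bob→Mona
Omar→Heidi→Ivan→Mona
Omar→Liam→Heidi→Ivan→Bob→Mona
Omar→Liam→Heidi→Ivan→Mona
Omar→Liam→Mona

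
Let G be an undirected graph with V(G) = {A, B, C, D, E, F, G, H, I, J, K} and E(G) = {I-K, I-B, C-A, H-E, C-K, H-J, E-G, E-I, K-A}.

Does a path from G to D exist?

No

Explore from G.
Distance 1: reach E.
Distance 2: reach H, I.
Distance 3: reach B, J, K.
Distance 4: reach A, C.
The search is exhausted without reaching D; it lies in a different component.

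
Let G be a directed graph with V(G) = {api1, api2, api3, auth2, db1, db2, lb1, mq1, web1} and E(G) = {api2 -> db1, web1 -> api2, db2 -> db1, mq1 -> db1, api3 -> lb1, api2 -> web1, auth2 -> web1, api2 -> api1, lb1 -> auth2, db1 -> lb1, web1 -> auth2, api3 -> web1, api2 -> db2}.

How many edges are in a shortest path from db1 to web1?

3

Distance 0: db1.
Distance 1: lb1.
Distance 2: auth2.
Distance 3: web1 — contains web1.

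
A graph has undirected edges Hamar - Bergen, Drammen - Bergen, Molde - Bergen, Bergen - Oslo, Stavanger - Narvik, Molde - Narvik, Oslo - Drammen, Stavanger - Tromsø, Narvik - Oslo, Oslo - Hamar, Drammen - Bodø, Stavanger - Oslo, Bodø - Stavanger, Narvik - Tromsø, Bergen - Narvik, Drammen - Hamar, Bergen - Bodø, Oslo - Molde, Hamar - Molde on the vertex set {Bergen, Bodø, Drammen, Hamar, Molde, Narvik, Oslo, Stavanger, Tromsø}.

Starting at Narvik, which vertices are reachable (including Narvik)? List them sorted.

Start at Narvik.
Its neighbours: Bergen, Molde, Oslo, Stavanger, Tromsø.
Then their neighbours: Bodø, Drammen, Hamar.
Every vertex is now reached.

Bergen, Bodø, Drammen, Hamar, Molde, Narvik, Oslo, Stavanger, Tromsø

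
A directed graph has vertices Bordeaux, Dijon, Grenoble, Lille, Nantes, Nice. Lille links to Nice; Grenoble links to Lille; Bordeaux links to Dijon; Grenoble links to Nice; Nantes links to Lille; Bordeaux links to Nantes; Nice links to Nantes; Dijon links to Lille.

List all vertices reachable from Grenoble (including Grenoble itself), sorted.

Start at Grenoble.
Its neighbours: Lille, Nice.
Then their neighbours: Nantes.
Nothing further is reachable.

Grenoble, Lille, Nantes, Nice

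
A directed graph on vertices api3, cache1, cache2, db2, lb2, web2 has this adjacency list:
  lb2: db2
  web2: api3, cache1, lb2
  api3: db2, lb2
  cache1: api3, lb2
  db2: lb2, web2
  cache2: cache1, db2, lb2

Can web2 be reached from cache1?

Yes

Explore from cache1.
Distance 1: reach api3, lb2.
Distance 2: reach db2.
Distance 3: reach web2.
Found web2.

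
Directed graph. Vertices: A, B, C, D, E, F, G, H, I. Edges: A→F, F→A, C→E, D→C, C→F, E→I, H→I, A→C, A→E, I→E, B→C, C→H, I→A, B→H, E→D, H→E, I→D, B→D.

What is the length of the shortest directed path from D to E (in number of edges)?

Distance 0: D.
Distance 1: C.
Distance 2: E, F, H — contains E.

2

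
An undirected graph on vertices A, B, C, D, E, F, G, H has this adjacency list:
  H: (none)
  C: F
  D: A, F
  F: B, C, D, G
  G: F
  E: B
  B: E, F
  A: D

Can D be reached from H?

No

H has no edges, so nothing is reachable from it.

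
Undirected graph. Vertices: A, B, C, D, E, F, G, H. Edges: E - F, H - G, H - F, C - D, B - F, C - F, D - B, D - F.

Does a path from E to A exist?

Explore from E.
Distance 1: reach F.
Distance 2: reach B, C, D, H.
Distance 3: reach G.
The search is exhausted without reaching A; it lies in a different component.

No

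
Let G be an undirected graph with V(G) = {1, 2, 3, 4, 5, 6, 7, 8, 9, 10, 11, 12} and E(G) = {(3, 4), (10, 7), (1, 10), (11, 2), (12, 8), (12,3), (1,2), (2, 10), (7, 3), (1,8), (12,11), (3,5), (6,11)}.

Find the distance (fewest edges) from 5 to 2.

Distance 0: 5.
Distance 1: 3.
Distance 2: 4, 7, 12.
Distance 3: 8, 10, 11.
Distance 4: 1, 2, 6 — contains 2.

4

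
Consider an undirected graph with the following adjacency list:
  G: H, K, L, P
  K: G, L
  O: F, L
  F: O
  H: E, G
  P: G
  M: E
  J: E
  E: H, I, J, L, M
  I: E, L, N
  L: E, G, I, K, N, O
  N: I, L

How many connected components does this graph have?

From E: component {E, F, G, H, I, J, K, L, M, N, O, P}.
That's 1 component.

1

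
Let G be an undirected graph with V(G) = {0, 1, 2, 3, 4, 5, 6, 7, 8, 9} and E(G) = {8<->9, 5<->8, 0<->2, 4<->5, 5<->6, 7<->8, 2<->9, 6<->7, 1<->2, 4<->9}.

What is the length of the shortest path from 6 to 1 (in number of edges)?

Distance 0: 6.
Distance 1: 5, 7.
Distance 2: 4, 8.
Distance 3: 9.
Distance 4: 2.
Distance 5: 0, 1 — contains 1.

5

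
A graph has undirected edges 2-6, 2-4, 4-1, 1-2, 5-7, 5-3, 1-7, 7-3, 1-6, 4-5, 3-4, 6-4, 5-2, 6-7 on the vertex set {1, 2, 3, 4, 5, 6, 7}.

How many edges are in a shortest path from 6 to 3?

Distance 0: 6.
Distance 1: 1, 2, 4, 7.
Distance 2: 3, 5 — contains 3.

2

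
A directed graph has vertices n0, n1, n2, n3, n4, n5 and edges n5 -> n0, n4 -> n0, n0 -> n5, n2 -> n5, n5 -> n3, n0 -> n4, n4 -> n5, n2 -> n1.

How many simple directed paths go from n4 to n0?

n4→n0
n4→n5→n0

2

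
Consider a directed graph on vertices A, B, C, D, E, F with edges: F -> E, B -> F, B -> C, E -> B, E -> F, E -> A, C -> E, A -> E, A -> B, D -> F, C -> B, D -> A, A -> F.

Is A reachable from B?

Explore from B.
Distance 1: reach C, F.
Distance 2: reach E.
Distance 3: reach A.
Found A.

Yes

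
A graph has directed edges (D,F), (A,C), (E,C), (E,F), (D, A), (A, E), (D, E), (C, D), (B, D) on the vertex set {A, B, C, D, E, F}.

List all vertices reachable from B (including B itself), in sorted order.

Start at B.
Its neighbours: D.
Then their neighbours: A, E, F.
Then next layer: C.
Every vertex is now reached.

A, B, C, D, E, F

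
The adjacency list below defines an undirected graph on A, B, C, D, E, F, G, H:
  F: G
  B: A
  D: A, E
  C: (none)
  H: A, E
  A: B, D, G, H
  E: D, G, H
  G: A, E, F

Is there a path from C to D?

No

C has no edges, so nothing is reachable from it.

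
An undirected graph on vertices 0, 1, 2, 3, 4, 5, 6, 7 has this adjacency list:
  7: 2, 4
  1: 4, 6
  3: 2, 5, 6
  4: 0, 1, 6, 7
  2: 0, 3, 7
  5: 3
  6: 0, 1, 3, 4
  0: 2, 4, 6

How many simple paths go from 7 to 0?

7–2–0
7–2–3–6–0
7–2–3–6–1–4–0
7–2–3–6–4–0
7–4–0
7–4–1–6–0
7–4–1–6–3–2–0
7–4–6–0
7–4–6–3–2–0

9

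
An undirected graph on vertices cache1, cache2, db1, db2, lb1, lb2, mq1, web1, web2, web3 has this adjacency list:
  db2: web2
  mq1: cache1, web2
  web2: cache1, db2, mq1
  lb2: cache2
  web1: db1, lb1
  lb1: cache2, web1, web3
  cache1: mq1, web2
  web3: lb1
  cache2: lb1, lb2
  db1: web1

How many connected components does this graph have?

From cache1: component {cache1, db2, mq1, web2}.
From cache2: component {cache2, db1, lb1, lb2, web1, web3}.
That's 2 components.

2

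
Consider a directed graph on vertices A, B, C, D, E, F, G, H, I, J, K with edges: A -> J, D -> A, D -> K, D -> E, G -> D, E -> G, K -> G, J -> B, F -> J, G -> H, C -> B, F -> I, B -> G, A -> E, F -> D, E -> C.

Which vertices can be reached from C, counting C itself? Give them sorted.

Start at C.
Its neighbours: B.
Then their neighbours: G.
Then next layer: D, H.
Then next layer: A, E, K.
Then next layer: J.
Nothing further is reachable.

A, B, C, D, E, G, H, J, K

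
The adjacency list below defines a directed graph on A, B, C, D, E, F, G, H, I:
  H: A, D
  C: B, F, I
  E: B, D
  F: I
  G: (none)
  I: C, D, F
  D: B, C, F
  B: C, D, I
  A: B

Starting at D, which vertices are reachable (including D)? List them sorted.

B, C, D, F, I

Start at D.
Its neighbours: B, C, F.
Then their neighbours: I.
Nothing further is reachable.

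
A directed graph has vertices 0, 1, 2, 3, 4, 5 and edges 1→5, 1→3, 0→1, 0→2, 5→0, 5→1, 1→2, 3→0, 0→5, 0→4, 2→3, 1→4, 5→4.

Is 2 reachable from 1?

Explore from 1.
Distance 1: reach 2, 3, 4, 5.
Found 2.

Yes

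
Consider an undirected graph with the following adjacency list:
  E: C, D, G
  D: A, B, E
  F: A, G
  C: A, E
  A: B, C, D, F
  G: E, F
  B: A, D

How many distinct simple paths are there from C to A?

4

C–A
C–E–D–A
C–E–D–B–A
C–E–G–F–A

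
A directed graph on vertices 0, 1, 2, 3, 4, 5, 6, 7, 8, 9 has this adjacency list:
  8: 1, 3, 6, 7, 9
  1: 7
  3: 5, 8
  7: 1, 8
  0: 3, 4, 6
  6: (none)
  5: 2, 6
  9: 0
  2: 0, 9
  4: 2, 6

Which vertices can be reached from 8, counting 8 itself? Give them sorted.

0, 1, 2, 3, 4, 5, 6, 7, 8, 9

Start at 8.
Its neighbours: 1, 3, 6, 7, 9.
Then their neighbours: 0, 5.
Then next layer: 2, 4.
Every vertex is now reached.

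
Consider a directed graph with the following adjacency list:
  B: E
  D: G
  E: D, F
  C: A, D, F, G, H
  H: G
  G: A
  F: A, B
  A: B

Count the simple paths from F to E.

2

F→A→B→E
F→B→E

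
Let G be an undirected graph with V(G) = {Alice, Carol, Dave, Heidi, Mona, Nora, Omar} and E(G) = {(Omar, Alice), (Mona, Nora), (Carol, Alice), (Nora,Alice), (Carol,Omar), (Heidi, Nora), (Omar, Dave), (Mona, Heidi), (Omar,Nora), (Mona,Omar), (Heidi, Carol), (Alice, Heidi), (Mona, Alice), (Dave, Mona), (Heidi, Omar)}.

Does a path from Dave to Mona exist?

Yes

Explore from Dave.
Distance 1: reach Mona, Omar.
Found Mona.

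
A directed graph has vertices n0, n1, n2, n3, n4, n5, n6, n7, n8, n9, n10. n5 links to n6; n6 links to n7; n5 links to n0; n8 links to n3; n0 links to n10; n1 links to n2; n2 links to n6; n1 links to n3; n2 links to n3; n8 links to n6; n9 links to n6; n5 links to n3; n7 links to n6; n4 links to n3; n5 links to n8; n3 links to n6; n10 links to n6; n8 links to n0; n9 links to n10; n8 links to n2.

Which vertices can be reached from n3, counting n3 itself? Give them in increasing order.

n3, n6, n7

Start at n3.
Its neighbours: n6.
Then their neighbours: n7.
Nothing further is reachable.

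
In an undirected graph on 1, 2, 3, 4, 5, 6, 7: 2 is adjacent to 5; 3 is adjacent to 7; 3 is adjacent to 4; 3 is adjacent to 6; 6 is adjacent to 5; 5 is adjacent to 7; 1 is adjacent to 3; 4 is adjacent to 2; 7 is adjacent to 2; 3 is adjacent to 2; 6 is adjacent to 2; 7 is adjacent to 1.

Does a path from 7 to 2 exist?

Yes

Explore from 7.
Distance 1: reach 1, 2, 3, 5.
Found 2.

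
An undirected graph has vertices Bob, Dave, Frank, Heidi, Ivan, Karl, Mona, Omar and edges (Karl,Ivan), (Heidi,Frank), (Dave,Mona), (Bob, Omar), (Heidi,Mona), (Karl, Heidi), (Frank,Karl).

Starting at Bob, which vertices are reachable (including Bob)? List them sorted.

Start at Bob.
Its neighbours: Omar.
Nothing further is reachable.

Bob, Omar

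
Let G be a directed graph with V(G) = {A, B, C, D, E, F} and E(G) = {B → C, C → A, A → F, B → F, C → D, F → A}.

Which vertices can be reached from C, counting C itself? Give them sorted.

Start at C.
Its neighbours: A, D.
Then their neighbours: F.
Nothing further is reachable.

A, C, D, F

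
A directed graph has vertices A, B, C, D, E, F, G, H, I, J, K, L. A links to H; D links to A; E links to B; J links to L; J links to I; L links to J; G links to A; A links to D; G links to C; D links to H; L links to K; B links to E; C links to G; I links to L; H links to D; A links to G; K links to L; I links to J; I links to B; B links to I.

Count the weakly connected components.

From A: component {A, C, D, G, H}.
From B: component {B, E, I, J, K, L}.
From F: component {F}.
That's 3 components.

3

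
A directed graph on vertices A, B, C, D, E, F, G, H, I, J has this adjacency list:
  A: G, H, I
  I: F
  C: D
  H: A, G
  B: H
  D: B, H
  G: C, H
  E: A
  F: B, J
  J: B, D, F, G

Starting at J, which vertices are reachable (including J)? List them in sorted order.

Start at J.
Its neighbours: B, D, F, G.
Then their neighbours: C, H.
Then next layer: A.
Then next layer: I.
Nothing further is reachable.

A, B, C, D, F, G, H, I, J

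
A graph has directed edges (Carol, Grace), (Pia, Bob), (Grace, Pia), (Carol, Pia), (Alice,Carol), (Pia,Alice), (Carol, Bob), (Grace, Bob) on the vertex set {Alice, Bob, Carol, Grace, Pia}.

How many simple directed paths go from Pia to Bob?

Pia→Alice→Carol→Bob
Pia→Alice→Carol→Grace→Bob
Pia→Bob

3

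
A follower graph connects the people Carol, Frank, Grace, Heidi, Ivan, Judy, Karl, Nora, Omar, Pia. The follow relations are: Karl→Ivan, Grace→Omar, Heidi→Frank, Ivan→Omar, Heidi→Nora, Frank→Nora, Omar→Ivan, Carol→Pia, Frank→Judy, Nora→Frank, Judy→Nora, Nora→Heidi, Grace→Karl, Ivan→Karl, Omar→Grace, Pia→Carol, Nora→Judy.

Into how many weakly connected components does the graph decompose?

From Carol: component {Carol, Pia}.
From Frank: component {Frank, Heidi, Judy, Nora}.
From Grace: component {Grace, Ivan, Karl, Omar}.
That's 3 components.

3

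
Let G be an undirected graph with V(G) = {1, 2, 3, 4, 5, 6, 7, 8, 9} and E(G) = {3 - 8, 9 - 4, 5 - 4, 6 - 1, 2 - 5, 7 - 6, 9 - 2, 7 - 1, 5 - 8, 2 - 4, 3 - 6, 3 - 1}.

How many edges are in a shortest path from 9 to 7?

6

Distance 0: 9.
Distance 1: 2, 4.
Distance 2: 5.
Distance 3: 8.
Distance 4: 3.
Distance 5: 1, 6.
Distance 6: 7 — contains 7.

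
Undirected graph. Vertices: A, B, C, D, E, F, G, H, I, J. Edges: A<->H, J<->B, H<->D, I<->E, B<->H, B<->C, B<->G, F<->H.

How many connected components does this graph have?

2

From A: component {A, B, C, D, F, G, H, J}.
From E: component {E, I}.
That's 2 components.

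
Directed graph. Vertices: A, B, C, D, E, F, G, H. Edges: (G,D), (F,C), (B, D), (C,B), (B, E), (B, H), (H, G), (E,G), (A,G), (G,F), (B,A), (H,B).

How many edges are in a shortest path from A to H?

5

Distance 0: A.
Distance 1: G.
Distance 2: D, F.
Distance 3: C.
Distance 4: B.
Distance 5: E, H — contains H.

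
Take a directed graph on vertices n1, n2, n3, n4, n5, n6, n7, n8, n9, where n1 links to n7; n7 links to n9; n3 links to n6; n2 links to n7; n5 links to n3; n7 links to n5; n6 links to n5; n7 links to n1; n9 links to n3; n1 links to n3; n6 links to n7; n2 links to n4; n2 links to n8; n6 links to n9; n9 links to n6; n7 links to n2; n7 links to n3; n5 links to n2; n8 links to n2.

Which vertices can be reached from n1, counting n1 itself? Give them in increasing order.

n1, n2, n3, n4, n5, n6, n7, n8, n9

Start at n1.
Its neighbours: n3, n7.
Then their neighbours: n2, n5, n6, n9.
Then next layer: n4, n8.
Every vertex is now reached.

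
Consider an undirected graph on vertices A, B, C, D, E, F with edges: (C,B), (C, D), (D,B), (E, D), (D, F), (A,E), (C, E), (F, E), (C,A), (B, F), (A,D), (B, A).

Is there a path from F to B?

Yes

Explore from F.
Distance 1: reach B, D, E.
Found B.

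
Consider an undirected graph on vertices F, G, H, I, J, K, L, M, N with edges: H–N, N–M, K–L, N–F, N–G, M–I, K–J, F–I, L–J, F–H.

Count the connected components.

From F: component {F, G, H, I, M, N}.
From J: component {J, K, L}.
That's 2 components.

2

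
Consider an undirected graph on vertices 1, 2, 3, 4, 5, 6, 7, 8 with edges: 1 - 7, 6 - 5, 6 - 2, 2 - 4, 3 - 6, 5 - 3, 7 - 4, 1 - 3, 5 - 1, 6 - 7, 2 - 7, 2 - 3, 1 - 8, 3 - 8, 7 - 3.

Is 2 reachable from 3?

Explore from 3.
Distance 1: reach 1, 2, 5, 6, 7, 8.
Found 2.

Yes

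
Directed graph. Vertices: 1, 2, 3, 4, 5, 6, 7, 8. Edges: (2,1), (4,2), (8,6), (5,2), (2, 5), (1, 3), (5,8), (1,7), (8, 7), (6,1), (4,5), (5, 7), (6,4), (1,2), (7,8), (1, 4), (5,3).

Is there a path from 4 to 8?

Yes

Explore from 4.
Distance 1: reach 2, 5.
Distance 2: reach 1, 3, 7, 8.
Found 8.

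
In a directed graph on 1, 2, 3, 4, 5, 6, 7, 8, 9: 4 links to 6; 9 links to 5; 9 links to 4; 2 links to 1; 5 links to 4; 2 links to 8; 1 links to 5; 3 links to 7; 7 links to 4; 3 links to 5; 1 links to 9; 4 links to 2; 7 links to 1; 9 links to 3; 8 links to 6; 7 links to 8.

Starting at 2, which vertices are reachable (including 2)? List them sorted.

1, 2, 3, 4, 5, 6, 7, 8, 9

Start at 2.
Its neighbours: 1, 8.
Then their neighbours: 5, 6, 9.
Then next layer: 3, 4.
Then next layer: 7.
Every vertex is now reached.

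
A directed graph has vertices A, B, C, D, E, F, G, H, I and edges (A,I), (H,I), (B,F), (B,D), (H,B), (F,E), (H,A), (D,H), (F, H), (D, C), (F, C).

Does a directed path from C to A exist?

No

C has no outgoing edges, so nothing is reachable from it.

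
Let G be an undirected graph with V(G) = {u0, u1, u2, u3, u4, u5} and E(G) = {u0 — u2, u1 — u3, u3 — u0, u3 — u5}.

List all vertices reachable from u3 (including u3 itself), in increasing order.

u0, u1, u2, u3, u5

Start at u3.
Its neighbours: u0, u1, u5.
Then their neighbours: u2.
Nothing further is reachable.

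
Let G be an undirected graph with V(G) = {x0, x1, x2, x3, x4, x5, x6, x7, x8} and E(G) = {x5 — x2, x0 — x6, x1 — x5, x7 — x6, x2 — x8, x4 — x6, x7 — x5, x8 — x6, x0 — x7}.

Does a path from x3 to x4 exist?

x3 has no edges, so nothing is reachable from it.

No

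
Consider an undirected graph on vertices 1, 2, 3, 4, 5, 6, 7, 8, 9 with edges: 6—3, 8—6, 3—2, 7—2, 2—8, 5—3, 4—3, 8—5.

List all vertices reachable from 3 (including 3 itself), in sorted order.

2, 3, 4, 5, 6, 7, 8

Start at 3.
Its neighbours: 2, 4, 5, 6.
Then their neighbours: 7, 8.
Nothing further is reachable.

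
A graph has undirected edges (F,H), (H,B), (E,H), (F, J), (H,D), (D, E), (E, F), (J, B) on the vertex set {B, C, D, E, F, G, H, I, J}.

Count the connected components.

4

From B: component {B, D, E, F, H, J}.
From C: component {C}.
From G: component {G}.
From I: component {I}.
That's 4 components.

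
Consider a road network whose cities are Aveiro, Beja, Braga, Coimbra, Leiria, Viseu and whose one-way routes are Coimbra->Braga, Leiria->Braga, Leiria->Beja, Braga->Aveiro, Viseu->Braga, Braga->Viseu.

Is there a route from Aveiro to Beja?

No

Aveiro has no outgoing edges, so nothing is reachable from it.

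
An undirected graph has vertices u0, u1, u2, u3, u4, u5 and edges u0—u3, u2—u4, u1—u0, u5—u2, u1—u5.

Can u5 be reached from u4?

Explore from u4.
Distance 1: reach u2.
Distance 2: reach u5.
Found u5.

Yes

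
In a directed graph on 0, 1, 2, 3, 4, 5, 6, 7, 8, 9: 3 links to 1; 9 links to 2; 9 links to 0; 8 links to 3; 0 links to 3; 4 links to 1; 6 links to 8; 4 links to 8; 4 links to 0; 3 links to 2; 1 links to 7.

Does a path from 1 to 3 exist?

Explore from 1.
Distance 1: reach 7.
The search from 1 is exhausted; no directed path reaches 3.

No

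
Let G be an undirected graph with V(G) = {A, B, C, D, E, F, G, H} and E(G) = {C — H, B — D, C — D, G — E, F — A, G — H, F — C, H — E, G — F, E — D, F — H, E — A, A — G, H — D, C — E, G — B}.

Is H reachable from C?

Explore from C.
Distance 1: reach D, E, F, H.
Found H.

Yes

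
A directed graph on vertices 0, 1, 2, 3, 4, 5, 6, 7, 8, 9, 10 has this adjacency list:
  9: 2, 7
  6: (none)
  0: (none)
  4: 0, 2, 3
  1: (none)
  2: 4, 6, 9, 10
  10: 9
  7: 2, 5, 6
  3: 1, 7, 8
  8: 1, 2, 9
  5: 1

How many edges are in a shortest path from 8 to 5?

3

Distance 0: 8.
Distance 1: 1, 2, 9.
Distance 2: 4, 6, 7, 10.
Distance 3: 0, 3, 5 — contains 5.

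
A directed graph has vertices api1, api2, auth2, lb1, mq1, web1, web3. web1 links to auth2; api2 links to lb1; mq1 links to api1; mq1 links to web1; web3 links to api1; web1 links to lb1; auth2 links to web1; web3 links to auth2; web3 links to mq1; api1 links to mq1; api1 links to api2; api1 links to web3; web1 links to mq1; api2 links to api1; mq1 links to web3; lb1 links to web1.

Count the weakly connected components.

1

From api1: component {api1, api2, auth2, lb1, mq1, web1, web3}.
That's 1 component.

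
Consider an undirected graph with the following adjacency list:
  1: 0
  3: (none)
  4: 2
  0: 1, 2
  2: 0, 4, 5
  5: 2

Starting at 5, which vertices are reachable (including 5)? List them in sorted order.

Start at 5.
Its neighbours: 2.
Then their neighbours: 0, 4.
Then next layer: 1.
Nothing further is reachable.

0, 1, 2, 4, 5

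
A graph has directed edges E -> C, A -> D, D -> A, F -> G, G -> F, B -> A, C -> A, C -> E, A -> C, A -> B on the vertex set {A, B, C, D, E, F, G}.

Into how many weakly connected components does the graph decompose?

2

From A: component {A, B, C, D, E}.
From F: component {F, G}.
That's 2 components.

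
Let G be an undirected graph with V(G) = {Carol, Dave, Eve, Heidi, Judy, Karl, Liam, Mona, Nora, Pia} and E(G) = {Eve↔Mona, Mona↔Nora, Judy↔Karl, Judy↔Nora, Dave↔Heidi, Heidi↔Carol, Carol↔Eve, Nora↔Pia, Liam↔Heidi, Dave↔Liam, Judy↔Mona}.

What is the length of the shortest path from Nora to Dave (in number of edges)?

Distance 0: Nora.
Distance 1: Judy, Mona, Pia.
Distance 2: Eve, Karl.
Distance 3: Carol.
Distance 4: Heidi.
Distance 5: Dave, Liam — contains Dave.

5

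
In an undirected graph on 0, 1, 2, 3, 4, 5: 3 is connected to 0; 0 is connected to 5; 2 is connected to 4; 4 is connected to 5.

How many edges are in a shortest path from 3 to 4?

Distance 0: 3.
Distance 1: 0.
Distance 2: 5.
Distance 3: 4 — contains 4.

3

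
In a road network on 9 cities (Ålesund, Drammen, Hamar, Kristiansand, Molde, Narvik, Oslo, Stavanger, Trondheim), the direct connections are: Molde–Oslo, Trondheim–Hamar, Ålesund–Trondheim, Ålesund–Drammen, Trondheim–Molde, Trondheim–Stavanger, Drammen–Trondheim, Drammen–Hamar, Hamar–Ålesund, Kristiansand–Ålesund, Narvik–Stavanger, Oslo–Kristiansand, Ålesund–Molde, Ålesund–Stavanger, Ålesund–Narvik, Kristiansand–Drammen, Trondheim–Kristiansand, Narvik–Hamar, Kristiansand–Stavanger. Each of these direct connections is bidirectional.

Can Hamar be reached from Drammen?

Yes

Explore from Drammen.
Distance 1: reach Ålesund, Hamar, Kristiansand, Trondheim.
Found Hamar.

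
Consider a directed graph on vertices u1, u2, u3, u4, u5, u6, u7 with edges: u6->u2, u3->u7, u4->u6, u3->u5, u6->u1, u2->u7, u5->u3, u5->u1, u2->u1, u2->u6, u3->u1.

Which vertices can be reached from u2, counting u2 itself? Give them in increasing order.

u1, u2, u6, u7

Start at u2.
Its neighbours: u1, u6, u7.
Nothing further is reachable.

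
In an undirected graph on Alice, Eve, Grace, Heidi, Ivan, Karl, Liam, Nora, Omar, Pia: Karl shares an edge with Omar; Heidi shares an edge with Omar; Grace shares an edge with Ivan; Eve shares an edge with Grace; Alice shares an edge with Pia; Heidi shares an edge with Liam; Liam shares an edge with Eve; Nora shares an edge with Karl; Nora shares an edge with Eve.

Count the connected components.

From Alice: component {Alice, Pia}.
From Eve: component {Eve, Grace, Heidi, Ivan, Karl, Liam, Nora, Omar}.
That's 2 components.

2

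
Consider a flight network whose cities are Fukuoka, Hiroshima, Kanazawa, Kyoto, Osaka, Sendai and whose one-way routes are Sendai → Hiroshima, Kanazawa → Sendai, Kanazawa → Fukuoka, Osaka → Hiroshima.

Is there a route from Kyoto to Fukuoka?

Kyoto has no outgoing edges, so nothing is reachable from it.

No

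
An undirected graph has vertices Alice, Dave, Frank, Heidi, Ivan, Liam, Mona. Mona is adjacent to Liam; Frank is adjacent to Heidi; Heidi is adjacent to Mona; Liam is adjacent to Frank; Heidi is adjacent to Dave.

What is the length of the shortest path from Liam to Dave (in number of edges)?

3

Distance 0: Liam.
Distance 1: Frank, Mona.
Distance 2: Heidi.
Distance 3: Dave — contains Dave.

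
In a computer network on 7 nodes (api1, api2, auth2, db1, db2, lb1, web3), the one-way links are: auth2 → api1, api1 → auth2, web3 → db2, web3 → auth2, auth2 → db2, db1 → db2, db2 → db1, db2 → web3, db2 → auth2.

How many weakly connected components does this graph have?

3

From api1: component {api1, auth2, db1, db2, web3}.
From api2: component {api2}.
From lb1: component {lb1}.
That's 3 components.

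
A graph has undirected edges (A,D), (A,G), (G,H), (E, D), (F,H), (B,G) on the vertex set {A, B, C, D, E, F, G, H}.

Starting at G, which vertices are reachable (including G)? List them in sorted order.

Start at G.
Its neighbours: A, B, H.
Then their neighbours: D, F.
Then next layer: E.
Nothing further is reachable.

A, B, D, E, F, G, H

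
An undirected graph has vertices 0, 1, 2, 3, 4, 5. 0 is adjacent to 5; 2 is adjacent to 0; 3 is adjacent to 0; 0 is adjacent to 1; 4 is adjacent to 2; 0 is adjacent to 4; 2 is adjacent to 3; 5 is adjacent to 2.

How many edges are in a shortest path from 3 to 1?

Distance 0: 3.
Distance 1: 0, 2.
Distance 2: 1, 4, 5 — contains 1.

2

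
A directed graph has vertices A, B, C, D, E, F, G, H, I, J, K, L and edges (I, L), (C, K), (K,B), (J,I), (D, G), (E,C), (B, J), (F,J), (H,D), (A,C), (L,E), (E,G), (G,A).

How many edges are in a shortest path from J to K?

5

Distance 0: J.
Distance 1: I.
Distance 2: L.
Distance 3: E.
Distance 4: C, G.
Distance 5: A, K — contains K.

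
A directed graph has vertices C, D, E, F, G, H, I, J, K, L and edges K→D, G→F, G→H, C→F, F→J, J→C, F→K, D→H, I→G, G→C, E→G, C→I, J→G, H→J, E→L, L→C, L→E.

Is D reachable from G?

Explore from G.
Distance 1: reach C, F, H.
Distance 2: reach I, J, K.
Distance 3: reach D.
Found D.

Yes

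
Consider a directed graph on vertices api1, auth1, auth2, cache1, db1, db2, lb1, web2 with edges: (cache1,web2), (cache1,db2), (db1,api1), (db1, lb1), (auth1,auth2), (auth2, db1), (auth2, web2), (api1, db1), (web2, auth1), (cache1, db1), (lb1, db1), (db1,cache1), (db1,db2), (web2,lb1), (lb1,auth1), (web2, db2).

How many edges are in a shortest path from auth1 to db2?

Distance 0: auth1.
Distance 1: auth2.
Distance 2: db1, web2.
Distance 3: api1, cache1, db2, lb1 — contains db2.

3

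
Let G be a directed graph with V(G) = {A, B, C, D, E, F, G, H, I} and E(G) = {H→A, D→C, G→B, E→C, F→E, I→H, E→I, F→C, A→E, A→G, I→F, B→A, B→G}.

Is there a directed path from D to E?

No

Explore from D.
Distance 1: reach C.
The search from D is exhausted; no directed path reaches E.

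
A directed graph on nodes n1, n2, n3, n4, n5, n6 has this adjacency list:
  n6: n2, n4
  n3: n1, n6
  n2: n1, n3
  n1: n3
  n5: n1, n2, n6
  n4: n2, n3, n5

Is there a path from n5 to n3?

Yes

Explore from n5.
Distance 1: reach n1, n2, n6.
Distance 2: reach n3, n4.
Found n3.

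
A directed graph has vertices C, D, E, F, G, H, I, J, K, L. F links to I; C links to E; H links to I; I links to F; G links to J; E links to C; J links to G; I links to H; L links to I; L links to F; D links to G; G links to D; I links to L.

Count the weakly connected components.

4

From C: component {C, E}.
From D: component {D, G, J}.
From F: component {F, H, I, L}.
From K: component {K}.
That's 4 components.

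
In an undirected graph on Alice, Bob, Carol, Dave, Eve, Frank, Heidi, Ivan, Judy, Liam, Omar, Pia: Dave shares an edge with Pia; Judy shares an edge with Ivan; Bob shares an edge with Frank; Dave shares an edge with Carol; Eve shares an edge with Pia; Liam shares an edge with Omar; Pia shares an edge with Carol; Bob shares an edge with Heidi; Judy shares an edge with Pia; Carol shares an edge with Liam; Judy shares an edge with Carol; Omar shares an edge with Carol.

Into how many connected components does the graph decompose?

3

From Alice: component {Alice}.
From Bob: component {Bob, Frank, Heidi}.
From Carol: component {Carol, Dave, Eve, Ivan, Judy, Liam, Omar, Pia}.
That's 3 components.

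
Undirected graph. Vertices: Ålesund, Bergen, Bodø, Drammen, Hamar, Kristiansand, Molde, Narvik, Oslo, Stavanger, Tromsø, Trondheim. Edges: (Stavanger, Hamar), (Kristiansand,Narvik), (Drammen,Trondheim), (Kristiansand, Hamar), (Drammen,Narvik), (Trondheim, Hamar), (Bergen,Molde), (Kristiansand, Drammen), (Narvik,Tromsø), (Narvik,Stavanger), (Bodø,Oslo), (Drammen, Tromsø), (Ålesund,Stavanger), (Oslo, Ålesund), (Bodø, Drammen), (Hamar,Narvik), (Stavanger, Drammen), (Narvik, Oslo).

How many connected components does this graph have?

2

From Ålesund: component {Ålesund, Bodø, Drammen, Hamar, Kristiansand, Narvik, Oslo, Stavanger, Tromsø, Trondheim}.
From Bergen: component {Bergen, Molde}.
That's 2 components.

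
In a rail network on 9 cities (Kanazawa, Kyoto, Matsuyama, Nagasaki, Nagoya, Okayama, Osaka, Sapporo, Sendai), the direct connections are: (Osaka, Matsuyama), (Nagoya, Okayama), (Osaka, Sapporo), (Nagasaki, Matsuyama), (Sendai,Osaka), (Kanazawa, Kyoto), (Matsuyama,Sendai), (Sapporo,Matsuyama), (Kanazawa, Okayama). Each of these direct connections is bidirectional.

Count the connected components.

2

From Kanazawa: component {Kanazawa, Kyoto, Nagoya, Okayama}.
From Matsuyama: component {Matsuyama, Nagasaki, Osaka, Sapporo, Sendai}.
That's 2 components.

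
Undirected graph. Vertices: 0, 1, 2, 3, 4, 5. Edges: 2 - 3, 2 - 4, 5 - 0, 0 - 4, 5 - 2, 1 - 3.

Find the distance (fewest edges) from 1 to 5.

Distance 0: 1.
Distance 1: 3.
Distance 2: 2.
Distance 3: 4, 5 — contains 5.

3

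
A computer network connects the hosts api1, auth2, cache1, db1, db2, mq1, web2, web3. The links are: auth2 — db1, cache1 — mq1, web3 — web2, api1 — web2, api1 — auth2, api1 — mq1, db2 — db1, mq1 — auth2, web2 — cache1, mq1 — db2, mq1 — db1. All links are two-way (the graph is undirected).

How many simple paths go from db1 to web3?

db1–auth2–api1–mq1–cache1–web2–web3
db1–auth2–api1–web2–web3
db1–auth2–mq1–api1–web2–web3
db1–auth2–mq1–cache1–web2–web3
db1–db2–mq1–api1–web2–web3
db1–db2–mq1–auth2–api1–web2–web3
db1–db2–mq1–cache1–web2–web3
db1–mq1–api1–web2–web3
db1–mq1–auth2–api1–web2–web3
db1–mq1–cache1–web2–web3

10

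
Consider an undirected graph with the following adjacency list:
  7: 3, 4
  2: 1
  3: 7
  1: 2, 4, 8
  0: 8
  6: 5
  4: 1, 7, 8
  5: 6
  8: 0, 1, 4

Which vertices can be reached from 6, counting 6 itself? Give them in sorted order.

Start at 6.
Its neighbours: 5.
Nothing further is reachable.

5, 6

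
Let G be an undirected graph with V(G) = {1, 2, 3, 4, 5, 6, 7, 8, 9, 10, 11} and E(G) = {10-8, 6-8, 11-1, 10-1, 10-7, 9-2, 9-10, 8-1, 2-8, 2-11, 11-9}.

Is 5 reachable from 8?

Explore from 8.
Distance 1: reach 1, 2, 6, 10.
Distance 2: reach 7, 9, 11.
The search is exhausted without reaching 5; it lies in a different component.

No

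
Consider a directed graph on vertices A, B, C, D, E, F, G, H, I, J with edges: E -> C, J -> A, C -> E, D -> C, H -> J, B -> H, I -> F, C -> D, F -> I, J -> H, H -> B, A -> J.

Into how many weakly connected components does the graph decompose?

4

From A: component {A, B, H, J}.
From C: component {C, D, E}.
From F: component {F, I}.
From G: component {G}.
That's 4 components.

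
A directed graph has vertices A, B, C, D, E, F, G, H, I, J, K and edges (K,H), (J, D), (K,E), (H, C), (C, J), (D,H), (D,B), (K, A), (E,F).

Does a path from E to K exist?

No

Explore from E.
Distance 1: reach F.
The search from E is exhausted; no directed path reaches K.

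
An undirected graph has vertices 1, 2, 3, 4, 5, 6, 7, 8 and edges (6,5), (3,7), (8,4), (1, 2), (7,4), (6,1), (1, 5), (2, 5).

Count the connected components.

From 1: component {1, 2, 5, 6}.
From 3: component {3, 4, 7, 8}.
That's 2 components.

2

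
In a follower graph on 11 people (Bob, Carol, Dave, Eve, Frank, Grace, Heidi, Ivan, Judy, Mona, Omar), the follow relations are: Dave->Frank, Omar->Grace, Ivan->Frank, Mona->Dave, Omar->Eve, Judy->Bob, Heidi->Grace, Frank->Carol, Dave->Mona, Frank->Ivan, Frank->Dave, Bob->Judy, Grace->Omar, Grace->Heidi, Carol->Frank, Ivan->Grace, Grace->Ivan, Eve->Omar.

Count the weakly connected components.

2

From Bob: component {Bob, Judy}.
From Carol: component {Carol, Dave, Eve, Frank, Grace, Heidi, Ivan, Mona, Omar}.
That's 2 components.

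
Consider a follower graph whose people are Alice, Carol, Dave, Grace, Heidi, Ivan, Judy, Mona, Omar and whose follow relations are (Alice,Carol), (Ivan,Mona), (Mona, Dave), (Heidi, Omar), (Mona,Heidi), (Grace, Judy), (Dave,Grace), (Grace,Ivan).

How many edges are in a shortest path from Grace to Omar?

Distance 0: Grace.
Distance 1: Ivan, Judy.
Distance 2: Mona.
Distance 3: Dave, Heidi.
Distance 4: Omar — contains Omar.

4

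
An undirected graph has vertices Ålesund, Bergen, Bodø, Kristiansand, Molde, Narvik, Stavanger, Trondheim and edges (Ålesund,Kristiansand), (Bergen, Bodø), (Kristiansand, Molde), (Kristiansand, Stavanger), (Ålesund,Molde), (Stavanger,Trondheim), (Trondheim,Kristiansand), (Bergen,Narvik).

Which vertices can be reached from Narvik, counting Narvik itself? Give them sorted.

Start at Narvik.
Its neighbours: Bergen.
Then their neighbours: Bodø.
Nothing further is reachable.

Bergen, Bodø, Narvik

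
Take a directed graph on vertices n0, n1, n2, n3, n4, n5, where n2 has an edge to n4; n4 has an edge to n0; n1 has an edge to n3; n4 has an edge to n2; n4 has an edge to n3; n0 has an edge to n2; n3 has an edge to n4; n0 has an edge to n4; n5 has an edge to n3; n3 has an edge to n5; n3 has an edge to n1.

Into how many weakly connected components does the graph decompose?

1

From n0: component {n0, n1, n2, n3, n4, n5}.
That's 1 component.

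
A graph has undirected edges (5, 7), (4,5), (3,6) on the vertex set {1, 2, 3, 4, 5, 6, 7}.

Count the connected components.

4

From 1: component {1}.
From 2: component {2}.
From 3: component {3, 6}.
From 4: component {4, 5, 7}.
That's 4 components.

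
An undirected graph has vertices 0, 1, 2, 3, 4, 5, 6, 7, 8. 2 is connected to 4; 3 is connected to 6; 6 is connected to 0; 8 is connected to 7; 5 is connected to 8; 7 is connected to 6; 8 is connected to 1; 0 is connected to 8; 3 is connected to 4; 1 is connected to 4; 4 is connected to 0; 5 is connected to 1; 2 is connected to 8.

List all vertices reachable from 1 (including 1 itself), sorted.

0, 1, 2, 3, 4, 5, 6, 7, 8

Start at 1.
Its neighbours: 4, 5, 8.
Then their neighbours: 0, 2, 3, 7.
Then next layer: 6.
Every vertex is now reached.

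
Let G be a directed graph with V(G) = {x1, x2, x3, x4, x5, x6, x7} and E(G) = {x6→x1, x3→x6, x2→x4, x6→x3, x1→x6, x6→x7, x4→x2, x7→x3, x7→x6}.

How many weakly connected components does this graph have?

From x1: component {x1, x3, x6, x7}.
From x2: component {x2, x4}.
From x5: component {x5}.
That's 3 components.

3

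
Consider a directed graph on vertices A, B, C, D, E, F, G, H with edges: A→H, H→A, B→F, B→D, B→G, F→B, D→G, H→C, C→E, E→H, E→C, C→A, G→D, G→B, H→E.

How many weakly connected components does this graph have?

From A: component {A, C, E, H}.
From B: component {B, D, F, G}.
That's 2 components.

2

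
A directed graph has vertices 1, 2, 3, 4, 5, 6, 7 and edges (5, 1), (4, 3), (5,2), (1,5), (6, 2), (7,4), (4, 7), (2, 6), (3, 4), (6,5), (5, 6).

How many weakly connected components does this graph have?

2

From 1: component {1, 2, 5, 6}.
From 3: component {3, 4, 7}.
That's 2 components.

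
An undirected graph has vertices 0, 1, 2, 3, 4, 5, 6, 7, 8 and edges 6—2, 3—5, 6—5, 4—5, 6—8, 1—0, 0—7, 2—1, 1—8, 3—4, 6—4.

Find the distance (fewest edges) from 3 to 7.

6

Distance 0: 3.
Distance 1: 4, 5.
Distance 2: 6.
Distance 3: 2, 8.
Distance 4: 1.
Distance 5: 0.
Distance 6: 7 — contains 7.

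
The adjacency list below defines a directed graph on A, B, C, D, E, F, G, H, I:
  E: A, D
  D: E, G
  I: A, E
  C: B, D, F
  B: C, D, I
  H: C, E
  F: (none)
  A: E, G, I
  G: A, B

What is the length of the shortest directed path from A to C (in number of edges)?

3

Distance 0: A.
Distance 1: E, G, I.
Distance 2: B, D.
Distance 3: C — contains C.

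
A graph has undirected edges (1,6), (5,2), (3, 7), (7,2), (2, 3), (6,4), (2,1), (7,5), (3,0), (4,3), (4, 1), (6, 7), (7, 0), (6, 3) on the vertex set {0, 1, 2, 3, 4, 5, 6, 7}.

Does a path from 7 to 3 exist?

Explore from 7.
Distance 1: reach 0, 2, 3, 5, 6.
Found 3.

Yes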